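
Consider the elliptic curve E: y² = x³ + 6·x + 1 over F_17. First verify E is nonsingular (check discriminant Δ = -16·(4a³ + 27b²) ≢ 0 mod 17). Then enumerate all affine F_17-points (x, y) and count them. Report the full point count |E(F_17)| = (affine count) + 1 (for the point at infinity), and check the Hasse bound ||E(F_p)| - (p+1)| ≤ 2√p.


Affine points = {(0, 1), (0, 16), (1, 5), (1, 12), (2, 2), (2, 15), (4, 2), (4, 15), (6, 7), (6, 10), (8, 0), (9, 6), (9, 11), (11, 2), (11, 15), (12, 4), (12, 13), (13, 7), (13, 10), (15, 7), (15, 10)}; affine count = 21; |E(F_17)| = 22.

Discriminant check: Δ ∝ 4a³ + 27b² = 4·6³ + 27·1² = 4·216 + 27·1 ≡ 7 (mod 17). Nonzero ⇒ E is nonsingular.
For each x ∈ F_17, compute rhs = x³ + 6·x + 1 mod 17, then count y ∈ F_17 with y² ≡ rhs.
  x = 0: rhs = 1, matching y values: 1, 16 (2 points).
  x = 1: rhs = 8, matching y values: 5, 12 (2 points).
  x = 2: rhs = 4, matching y values: 2, 15 (2 points).
  x = 3: rhs = 12, matching y values: none (0 points).
  x = 4: rhs = 4, matching y values: 2, 15 (2 points).
  x = 5: rhs = 3, matching y values: none (0 points).
  x = 6: rhs = 15, matching y values: 7, 10 (2 points).
  x = 7: rhs = 12, matching y values: none (0 points).
  x = 8: rhs = 0, matching y values: 0 (1 points).
  x = 9: rhs = 2, matching y values: 6, 11 (2 points).
  x = 10: rhs = 7, matching y values: none (0 points).
  x = 11: rhs = 4, matching y values: 2, 15 (2 points).
  x = 12: rhs = 16, matching y values: 4, 13 (2 points).
  x = 13: rhs = 15, matching y values: 7, 10 (2 points).
  x = 14: rhs = 7, matching y values: none (0 points).
  x = 15: rhs = 15, matching y values: 7, 10 (2 points).
  x = 16: rhs = 11, matching y values: none (0 points).
Total affine count: 21.
Full point count |E(F_17)| = 21 + 1 = 22.
Hasse bound: |22 − (17+1)| = |4| = 4 ≤ 2√17 ≈ 8.2462 ✓.


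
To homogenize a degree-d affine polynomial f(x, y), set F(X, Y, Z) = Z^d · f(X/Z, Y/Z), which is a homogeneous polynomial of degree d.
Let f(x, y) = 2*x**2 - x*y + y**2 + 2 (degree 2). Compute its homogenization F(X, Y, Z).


F(X, Y, Z) = 2*X**2 - X*Y + Y**2 + 2*Z**2

deg(f) = 2.
Substitute x = X/Z, y = Y/Z into f, then multiply by Z^2.
  monomial 2·x^2·y^0 ↦ 2·X^2·Y^0·Z^0.
  monomial -1·x^1·y^1 ↦ -1·X^1·Y^1·Z^0.
  monomial 1·x^0·y^2 ↦ 1·X^0·Y^2·Z^0.
  monomial 2·x^0·y^0 ↦ 2·X^0·Y^0·Z^2.
Collecting: F(X, Y, Z) = 2*X**2 - X*Y + Y**2 + 2*Z**2.


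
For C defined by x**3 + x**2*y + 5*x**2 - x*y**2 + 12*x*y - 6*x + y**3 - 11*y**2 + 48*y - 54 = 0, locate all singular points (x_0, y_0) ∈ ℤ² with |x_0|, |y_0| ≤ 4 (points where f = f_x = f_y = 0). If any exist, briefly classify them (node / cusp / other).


Singular points: {(-3, 3)}; classification: node.

Compute partial derivatives:
  f_x = 3*x**2 + 2*x*y + 10*x - y**2 + 12*y - 6.
  f_y = x**2 - 2*x*y + 12*x + 3*y**2 - 22*y + 48.
Scan x_0 ∈ {−4, ..., 4}. For each x_0, f_y(x_0, y) is a polynomial in y; find its integer roots y ∈ {−4, ..., 4}, then test f_x and f at those candidates.
  x = -4: f_y(-4, y) = 3*y**2 - 14*y + 16; vanishes at y ∈ {2}. (-4, 2): f_x = 6 ≠ 0.
  x = -3: f_y(-3, y) = 3*y**2 - 16*y + 21; vanishes at y ∈ {3}. (-3, 3): f_x = 0, f = 0 — SINGULAR.
  x = -2: f_y(-2, y) = 3*y**2 - 18*y + 28; no integer root y with |y| ≤ 4.
  x = -1: f_y(-1, y) = 3*y**2 - 20*y + 37; no integer root y with |y| ≤ 4.
  x = 0: f_y(0, y) = 3*y**2 - 22*y + 48; no integer root y with |y| ≤ 4.
  x = 1: f_y(1, y) = 3*y**2 - 24*y + 61; no integer root y with |y| ≤ 4.
  x = 2: f_y(2, y) = 3*y**2 - 26*y + 76; no integer root y with |y| ≤ 4.
  x = 3: f_y(3, y) = 3*y**2 - 28*y + 93; no integer root y with |y| ≤ 4.
  x = 4: f_y(4, y) = 3*y**2 - 30*y + 112; no integer root y with |y| ≤ 4.
Only singular point on the grid: (-3, 3).
Classify: substitute x = -3 + u, y = 3 + v and expand: f = u**3 + u**2*v - u**2 - u*v**2 + v**3 + v**2.
No constant or linear terms (consistent with a singular point). Quadratic part: -u**2 + v**2. Cubic part: u**3 + u**2*v - u*v**2 + v**3.
The quadratic part v**2 - u**2 = (v − u)(v + u) splits into two distinct linear factors, so there are two distinct tangent lines y − 3 = ±(x − -3) — this is a node (ordinary double point).
Classification: node.


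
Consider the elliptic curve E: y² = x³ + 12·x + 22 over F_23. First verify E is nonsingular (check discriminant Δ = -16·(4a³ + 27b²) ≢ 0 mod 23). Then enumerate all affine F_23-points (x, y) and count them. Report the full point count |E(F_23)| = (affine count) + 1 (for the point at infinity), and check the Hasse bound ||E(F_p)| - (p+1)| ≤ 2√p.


Affine points = {(1, 9), (1, 14), (2, 10), (2, 13), (3, 4), (3, 19), (5, 0), (7, 9), (7, 14), (8, 3), (8, 20), (9, 10), (9, 13), (11, 6), (11, 17), (12, 10), (12, 13), (13, 11), (13, 12), (14, 6), (14, 17), (15, 9), (15, 14), (16, 3), (16, 20), (19, 5), (19, 18), (21, 6), (21, 17), (22, 3), (22, 20)}; affine count = 31; |E(F_23)| = 32.

Discriminant check: Δ ∝ 4a³ + 27b² = 4·12³ + 27·22² = 4·1728 + 27·484 ≡ 16 (mod 23). Nonzero ⇒ E is nonsingular.
For each x ∈ F_23, compute rhs = x³ + 12·x + 22 mod 23, then count y ∈ F_23 with y² ≡ rhs.
  x = 0: rhs = 22, matching y values: none (0 points).
  x = 1: rhs = 12, matching y values: 9, 14 (2 points).
  x = 2: rhs = 8, matching y values: 10, 13 (2 points).
  x = 3: rhs = 16, matching y values: 4, 19 (2 points).
  x = 4: rhs = 19, matching y values: none (0 points).
  x = 5: rhs = 0, matching y values: 0 (1 points).
  x = 6: rhs = 11, matching y values: none (0 points).
  x = 7: rhs = 12, matching y values: 9, 14 (2 points).
  x = 8: rhs = 9, matching y values: 3, 20 (2 points).
  x = 9: rhs = 8, matching y values: 10, 13 (2 points).
  x = 10: rhs = 15, matching y values: none (0 points).
  x = 11: rhs = 13, matching y values: 6, 17 (2 points).
  x = 12: rhs = 8, matching y values: 10, 13 (2 points).
  x = 13: rhs = 6, matching y values: 11, 12 (2 points).
  x = 14: rhs = 13, matching y values: 6, 17 (2 points).
  x = 15: rhs = 12, matching y values: 9, 14 (2 points).
  x = 16: rhs = 9, matching y values: 3, 20 (2 points).
  x = 17: rhs = 10, matching y values: none (0 points).
  x = 18: rhs = 21, matching y values: none (0 points).
  x = 19: rhs = 2, matching y values: 5, 18 (2 points).
  x = 20: rhs = 5, matching y values: none (0 points).
  x = 21: rhs = 13, matching y values: 6, 17 (2 points).
  x = 22: rhs = 9, matching y values: 3, 20 (2 points).
Total affine count: 31.
Full point count |E(F_23)| = 31 + 1 = 32.
Hasse bound: |32 − (23+1)| = |8| = 8 ≤ 2√23 ≈ 9.5917 ✓.


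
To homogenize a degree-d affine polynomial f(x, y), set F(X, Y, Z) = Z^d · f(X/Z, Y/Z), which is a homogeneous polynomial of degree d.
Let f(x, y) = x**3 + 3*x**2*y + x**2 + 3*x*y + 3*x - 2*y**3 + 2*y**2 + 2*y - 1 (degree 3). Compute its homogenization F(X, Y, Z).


F(X, Y, Z) = X**3 + 3*X**2*Y + X**2*Z + 3*X*Y*Z + 3*X*Z**2 - 2*Y**3 + 2*Y**2*Z + 2*Y*Z**2 - Z**3

deg(f) = 3.
Substitute x = X/Z, y = Y/Z into f, then multiply by Z^3.
  monomial 1·x^3·y^0 ↦ 1·X^3·Y^0·Z^0.
  monomial 3·x^2·y^1 ↦ 3·X^2·Y^1·Z^0.
  monomial 1·x^2·y^0 ↦ 1·X^2·Y^0·Z^1.
  monomial 3·x^1·y^1 ↦ 3·X^1·Y^1·Z^1.
  monomial 3·x^1·y^0 ↦ 3·X^1·Y^0·Z^2.
  monomial -2·x^0·y^3 ↦ -2·X^0·Y^3·Z^0.
  monomial 2·x^0·y^2 ↦ 2·X^0·Y^2·Z^1.
  monomial 2·x^0·y^1 ↦ 2·X^0·Y^1·Z^2.
  monomial -1·x^0·y^0 ↦ -1·X^0·Y^0·Z^3.
Collecting: F(X, Y, Z) = X**3 + 3*X**2*Y + X**2*Z + 3*X*Y*Z + 3*X*Z**2 - 2*Y**3 + 2*Y**2*Z + 2*Y*Z**2 - Z**3.


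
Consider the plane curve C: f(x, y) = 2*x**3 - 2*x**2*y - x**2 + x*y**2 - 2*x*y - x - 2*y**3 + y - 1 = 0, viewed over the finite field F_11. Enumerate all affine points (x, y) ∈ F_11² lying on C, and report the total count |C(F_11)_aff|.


Affine F_11-points: {(0, 10), (1, 3), (2, 9), (3, 3), (5, 3), (5, 8), (6, 2), (8, 1), (10, 4)}; count = 9.

For each of the 121 pairs (x, y) ∈ F_11², evaluate f(x, y) mod 11. Record the zeros.
  x = 0: [0↦10, 1↦9, 2↦7, 3↦3, 4↦7, 5↦7, 6↦2, 7↦2, 8↦6, 9↦2, 10↦0]  zeros at y ∈ {10}
  x = 1: [0↦10, 1↦6, 2↦3, 3↦0, 4↦7, 5↦1, 6↦3, 7↦1, 8↦5, 9↦3, 10↦5]  zeros at y ∈ {3}
  x = 2: [0↦9, 1↦9, 2↦1, 3↦6, 4↦1, 5↦7, 6↦1, 7↦4, 8↦4, 9↦0, 10↦2]  zeros at y ∈ {9}
  x = 3: [0↦8, 1↦8, 2↦2, 3↦0, 4↦1, 5↦4, 6↦8, 7↦1, 8↦4, 9↦5, 10↦3]  zeros at y ∈ {3}
  x = 4: [0↦8, 1↦4, 2↦7, 3↦5, 4↦8, 5↦4, 6↦3, 7↦4, 8↦6, 9↦8, 10↦9]  zeros at y ∈ ∅
  x = 5: [0↦10, 1↦9, 2↦6, 3↦0, 4↦1, 5↦8, 6↦9, 7↦3, 8↦0, 9↦10, 10↦10]  zeros at y ∈ {3, 8}
  x = 6: [0↦4, 1↦2, 2↦0, 3↦8, 4↦3, 5↦6, 6↦5, 7↦10, 8↦9, 9↦1, 10↦7]  zeros at y ∈ {2}
  x = 7: [0↦2, 1↦6, 2↦1, 3↦8, 4↦4, 5↦10, 6↦3, 7↦4, 8↦1, 9↦4, 10↦1]  zeros at y ∈ ∅
  x = 8: [0↦5, 1↦0, 2↦10, 3↦1, 4↦5, 5↦10, 6↦4, 7↦8, 8↦10, 9↦9, 10↦4]  zeros at y ∈ {1}
  x = 9: [0↦3, 1↦7, 2↦6, 3↦10, 4↦7, 5↦7, 6↦9, 7↦1, 8↦4, 9↦6, 10↦6]  zeros at y ∈ ∅
  x = 10: [0↦8, 1↦6, 2↦1, 3↦3, 4↦0, 5↦2, 6↦8, 7↦6, 8↦6, 9↦7, 10↦8]  zeros at y ∈ {4}
Collecting zeros: affine points = {(0, 10), (1, 3), (2, 9), (3, 3), (5, 3), (5, 8), (6, 2), (8, 1), (10, 4)}.
Total count |C(F_11)_aff| = 9.


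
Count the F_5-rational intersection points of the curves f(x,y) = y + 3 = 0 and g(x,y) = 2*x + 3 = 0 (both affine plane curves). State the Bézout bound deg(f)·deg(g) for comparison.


Common zeros: {(1, 2)}; count = 1; Bézout bound = 1.

deg(f) = 1, deg(g) = 1, so Bézout bound = 1.
Scan x ∈ F_5. For each x, list the y ∈ F_5 with f(x, y) ≡ 0 and those with g(x, y) ≡ 0 (mod 5); the common zeros in that column are the intersection.
  x = 0: f ≡ 0 at y ∈ {2}; g ≡ 0 at y ∈ ∅; common: ∅.
  x = 1: f ≡ 0 at y ∈ {2}; g ≡ 0 at y ∈ {0, 1, 2, 3, 4}; common: {2}.
  x = 2: f ≡ 0 at y ∈ {2}; g ≡ 0 at y ∈ ∅; common: ∅.
  x = 3: f ≡ 0 at y ∈ {2}; g ≡ 0 at y ∈ ∅; common: ∅.
  x = 4: f ≡ 0 at y ∈ {2}; g ≡ 0 at y ∈ ∅; common: ∅.
Collecting: common zeros = {(1, 2)}, so the count is 1.
Comparison with the Bézout bound: 1 ≤ 1 = deg(f)·deg(g), as expected for curves with no common component (the bound is attained).


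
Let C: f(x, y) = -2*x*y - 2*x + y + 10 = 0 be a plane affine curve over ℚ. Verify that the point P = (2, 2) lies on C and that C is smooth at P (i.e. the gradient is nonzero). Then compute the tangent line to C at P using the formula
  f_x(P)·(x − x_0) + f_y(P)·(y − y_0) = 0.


Tangent line at P: -6*x - 3*y + 18 = 0.

Step 1: f(2, 2) = 0, so P lies on C.
Step 2: partial derivatives
  f_x(x, y) = -2*y - 2, f_y(x, y) = 1 - 2*x.
  f_x(P) = -6, f_y(P) = -3 (gradient nonzero, so P is smooth).
Step 3: tangent line at P: -6·(x − 2) + -3·(y − 2) = 0.
Expanding: -6*x - 3*y + 18 = 0.


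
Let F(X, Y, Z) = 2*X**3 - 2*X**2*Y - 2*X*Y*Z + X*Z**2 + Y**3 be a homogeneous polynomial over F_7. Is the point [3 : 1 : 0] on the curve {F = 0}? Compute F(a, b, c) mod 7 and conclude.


F(3,1,0) ≡ 2 (mod 7); P is NOT on the curve.

Evaluate F(3, 1, 0) term-by-term (mod 7).
  2*X**3 ↦ 2·27·1·1 = 54
  -2*X**2*Y ↦ -2·9·1·1 = -18
  -2*X*Y*Z ↦ -2·3·1·0 = 0
  X*Z**2 ↦ 1·3·1·0 = 0
  Y**3 ↦ 1·1·1·1 = 1
Sum: F(3, 1, 0) = (54) + (-18) + (0) + (0) + (1) = 37.
Reducing mod 7: 37 ≡ 2 (mod 7).
Since F(a, b, c) ≡ 2 ≠ 0 (mod 7), P does NOT lie on the curve.


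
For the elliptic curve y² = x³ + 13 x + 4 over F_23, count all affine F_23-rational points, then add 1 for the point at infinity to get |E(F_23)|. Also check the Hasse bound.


Affine points = {(0, 2), (0, 21), (1, 8), (1, 15), (3, 1), (3, 22), (7, 1), (7, 22), (11, 11), (11, 12), (12, 5), (12, 18), (13, 1), (13, 22), (14, 3), (14, 20), (15, 3), (15, 20), (17, 3), (17, 20), (19, 7), (19, 16), (21, 4), (21, 19), (22, 6), (22, 17)}; affine count = 26; |E(F_23)| = 27.

Discriminant check: Δ ∝ 4a³ + 27b² = 4·13³ + 27·4² = 4·2197 + 27·16 ≡ 20 (mod 23). Nonzero ⇒ E is nonsingular.
For each x ∈ F_23, compute rhs = x³ + 13·x + 4 mod 23, then count y ∈ F_23 with y² ≡ rhs.
  x = 0: rhs = 4, matching y values: 2, 21 (2 points).
  x = 1: rhs = 18, matching y values: 8, 15 (2 points).
  x = 2: rhs = 15, matching y values: none (0 points).
  x = 3: rhs = 1, matching y values: 1, 22 (2 points).
  x = 4: rhs = 5, matching y values: none (0 points).
  x = 5: rhs = 10, matching y values: none (0 points).
  x = 6: rhs = 22, matching y values: none (0 points).
  x = 7: rhs = 1, matching y values: 1, 22 (2 points).
  x = 8: rhs = 22, matching y values: none (0 points).
  x = 9: rhs = 22, matching y values: none (0 points).
  x = 10: rhs = 7, matching y values: none (0 points).
  x = 11: rhs = 6, matching y values: 11, 12 (2 points).
  x = 12: rhs = 2, matching y values: 5, 18 (2 points).
  x = 13: rhs = 1, matching y values: 1, 22 (2 points).
  x = 14: rhs = 9, matching y values: 3, 20 (2 points).
  x = 15: rhs = 9, matching y values: 3, 20 (2 points).
  x = 16: rhs = 7, matching y values: none (0 points).
  x = 17: rhs = 9, matching y values: 3, 20 (2 points).
  x = 18: rhs = 21, matching y values: none (0 points).
  x = 19: rhs = 3, matching y values: 7, 16 (2 points).
  x = 20: rhs = 7, matching y values: none (0 points).
  x = 21: rhs = 16, matching y values: 4, 19 (2 points).
  x = 22: rhs = 13, matching y values: 6, 17 (2 points).
Total affine count: 26.
Full point count |E(F_23)| = 26 + 1 = 27.
Hasse bound: |27 − (23+1)| = |3| = 3 ≤ 2√23 ≈ 9.5917 ✓.


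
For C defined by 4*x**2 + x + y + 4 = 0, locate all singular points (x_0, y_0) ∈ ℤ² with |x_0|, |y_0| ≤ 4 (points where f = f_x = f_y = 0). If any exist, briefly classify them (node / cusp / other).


No singular points in the scanned grid; C is smooth there.

Compute partial derivatives:
  f_x = 8*x + 1.
  f_y = 1.
f_y = 1 is a nonzero constant, so f_y never vanishes: no point (x, y) can satisfy f = f_x = f_y = 0. In particular no (x, y) ∈ {−4, ..., 4}² is singular; the curve is smooth.


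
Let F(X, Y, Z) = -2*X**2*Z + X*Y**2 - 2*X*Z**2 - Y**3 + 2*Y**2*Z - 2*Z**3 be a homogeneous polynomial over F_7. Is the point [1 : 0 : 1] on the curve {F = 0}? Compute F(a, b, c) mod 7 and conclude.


F(1,0,1) ≡ 1 (mod 7); P is NOT on the curve.

Evaluate F(1, 0, 1) term-by-term (mod 7).
  -2*X**2*Z ↦ -2·1·1·1 = -2
  X*Y**2 ↦ 1·1·0·1 = 0
  -2*X*Z**2 ↦ -2·1·1·1 = -2
  -Y**3 ↦ -1·1·0·1 = 0
  2*Y**2*Z ↦ 2·1·0·1 = 0
  -2*Z**3 ↦ -2·1·1·1 = -2
Sum: F(1, 0, 1) = (-2) + (0) + (-2) + (0) + (0) + (-2) = -6.
Reducing mod 7: -6 ≡ 1 (mod 7).
Since F(a, b, c) ≡ 1 ≠ 0 (mod 7), P does NOT lie on the curve.


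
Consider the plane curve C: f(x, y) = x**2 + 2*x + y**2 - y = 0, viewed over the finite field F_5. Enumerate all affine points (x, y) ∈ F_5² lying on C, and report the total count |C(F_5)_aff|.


Affine F_5-points: {(0, 0), (0, 1), (1, 2), (1, 4), (2, 2), (2, 4), (3, 0), (3, 1), (4, 3)}; count = 9.

For each of the 25 pairs (x, y) ∈ F_5², evaluate f(x, y) mod 5. Record the zeros.
  x = 0: [0↦0, 1↦0, 2↦2, 3↦1, 4↦2]  zeros at y ∈ {0, 1}
  x = 1: [0↦3, 1↦3, 2↦0, 3↦4, 4↦0]  zeros at y ∈ {2, 4}
  x = 2: [0↦3, 1↦3, 2↦0, 3↦4, 4↦0]  zeros at y ∈ {2, 4}
  x = 3: [0↦0, 1↦0, 2↦2, 3↦1, 4↦2]  zeros at y ∈ {0, 1}
  x = 4: [0↦4, 1↦4, 2↦1, 3↦0, 4↦1]  zeros at y ∈ {3}
Collecting zeros: affine points = {(0, 0), (0, 1), (1, 2), (1, 4), (2, 2), (2, 4), (3, 0), (3, 1), (4, 3)}.
Total count |C(F_5)_aff| = 9.


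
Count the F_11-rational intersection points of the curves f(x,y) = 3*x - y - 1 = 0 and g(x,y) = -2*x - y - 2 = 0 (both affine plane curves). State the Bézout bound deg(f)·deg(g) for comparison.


Common zeros: {(2, 5)}; count = 1; Bézout bound = 1.

deg(f) = 1, deg(g) = 1, so Bézout bound = 1.
Scan x ∈ F_11. For each x, list the y ∈ F_11 with f(x, y) ≡ 0 and those with g(x, y) ≡ 0 (mod 11); the common zeros in that column are the intersection.
  x = 0: f ≡ 0 at y ∈ {10}; g ≡ 0 at y ∈ {9}; common: ∅.
  x = 1: f ≡ 0 at y ∈ {2}; g ≡ 0 at y ∈ {7}; common: ∅.
  x = 2: f ≡ 0 at y ∈ {5}; g ≡ 0 at y ∈ {5}; common: {5}.
  x = 3: f ≡ 0 at y ∈ {8}; g ≡ 0 at y ∈ {3}; common: ∅.
  x = 4: f ≡ 0 at y ∈ {0}; g ≡ 0 at y ∈ {1}; common: ∅.
  x = 5: f ≡ 0 at y ∈ {3}; g ≡ 0 at y ∈ {10}; common: ∅.
  x = 6: f ≡ 0 at y ∈ {6}; g ≡ 0 at y ∈ {8}; common: ∅.
  x = 7: f ≡ 0 at y ∈ {9}; g ≡ 0 at y ∈ {6}; common: ∅.
  x = 8: f ≡ 0 at y ∈ {1}; g ≡ 0 at y ∈ {4}; common: ∅.
  x = 9: f ≡ 0 at y ∈ {4}; g ≡ 0 at y ∈ {2}; common: ∅.
  x = 10: f ≡ 0 at y ∈ {7}; g ≡ 0 at y ∈ {0}; common: ∅.
Collecting: common zeros = {(2, 5)}, so the count is 1.
Comparison with the Bézout bound: 1 ≤ 1 = deg(f)·deg(g), as expected for curves with no common component (the bound is attained).


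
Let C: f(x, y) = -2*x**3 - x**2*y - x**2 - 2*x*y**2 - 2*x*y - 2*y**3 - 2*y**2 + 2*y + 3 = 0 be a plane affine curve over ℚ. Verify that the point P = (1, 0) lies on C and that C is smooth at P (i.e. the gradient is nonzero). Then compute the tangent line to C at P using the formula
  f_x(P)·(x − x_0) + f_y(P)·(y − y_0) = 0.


Tangent line at P: -8*x - y + 8 = 0.

Step 1: f(1, 0) = 0, so P lies on C.
Step 2: partial derivatives
  f_x(x, y) = -6*x**2 - 2*x*y - 2*x - 2*y**2 - 2*y, f_y(x, y) = -x**2 - 4*x*y - 2*x - 6*y**2 - 4*y + 2.
  f_x(P) = -8, f_y(P) = -1 (gradient nonzero, so P is smooth).
Step 3: tangent line at P: -8·(x − 1) + -1·(y − 0) = 0.
Expanding: -8*x - y + 8 = 0.


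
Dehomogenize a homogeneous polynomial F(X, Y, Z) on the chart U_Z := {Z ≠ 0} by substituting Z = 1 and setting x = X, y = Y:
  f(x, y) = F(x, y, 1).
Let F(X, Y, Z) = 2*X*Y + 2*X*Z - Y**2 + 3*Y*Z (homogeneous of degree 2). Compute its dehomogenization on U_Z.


f(x, y) = 2*x*y + 2*x - y**2 + 3*y

On U_Z we set Z = 1. Each monomial c·X^i·Y^j·Z^k in F becomes c·x^i·y^j·1^k = c·x^i·y^j.
Substituting Z = 1: F(X, Y, 1) = 2*x*y + 2*x - y**2 + 3*y.
Note: deg(f) ≤ deg(F) = 2; strict inequality happens when F is divisible by Z (lost terms).


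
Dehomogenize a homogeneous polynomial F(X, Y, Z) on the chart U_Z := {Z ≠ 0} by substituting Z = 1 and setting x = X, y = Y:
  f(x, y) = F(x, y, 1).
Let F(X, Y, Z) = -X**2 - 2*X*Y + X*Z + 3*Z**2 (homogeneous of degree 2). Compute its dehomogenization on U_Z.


f(x, y) = -x**2 - 2*x*y + x + 3

On U_Z we set Z = 1. Each monomial c·X^i·Y^j·Z^k in F becomes c·x^i·y^j·1^k = c·x^i·y^j.
Substituting Z = 1: F(X, Y, 1) = -x**2 - 2*x*y + x + 3.
Note: deg(f) ≤ deg(F) = 2; strict inequality happens when F is divisible by Z (lost terms).


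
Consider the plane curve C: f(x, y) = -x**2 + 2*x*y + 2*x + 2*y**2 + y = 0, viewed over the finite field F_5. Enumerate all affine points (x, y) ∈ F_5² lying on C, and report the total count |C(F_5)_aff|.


Affine F_5-points: {(0, 0), (0, 2), (1, 2), (1, 4), (2, 0), (4, 4)}; count = 6.

For each of the 25 pairs (x, y) ∈ F_5², evaluate f(x, y) mod 5. Record the zeros.
  x = 0: [0↦0, 1↦3, 2↦0, 3↦1, 4↦1]  zeros at y ∈ {0, 2}
  x = 1: [0↦1, 1↦1, 2↦0, 3↦3, 4↦0]  zeros at y ∈ {2, 4}
  x = 2: [0↦0, 1↦2, 2↦3, 3↦3, 4↦2]  zeros at y ∈ {0}
  x = 3: [0↦2, 1↦1, 2↦4, 3↦1, 4↦2]  zeros at y ∈ ∅
  x = 4: [0↦2, 1↦3, 2↦3, 3↦2, 4↦0]  zeros at y ∈ {4}
Collecting zeros: affine points = {(0, 0), (0, 2), (1, 2), (1, 4), (2, 0), (4, 4)}.
Total count |C(F_5)_aff| = 6.


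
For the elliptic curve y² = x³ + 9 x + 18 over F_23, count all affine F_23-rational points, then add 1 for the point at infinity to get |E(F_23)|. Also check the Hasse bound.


Affine points = {(0, 8), (0, 15), (3, 7), (3, 16), (4, 7), (4, 16), (5, 2), (5, 21), (6, 9), (6, 14), (8, 2), (8, 21), (9, 0), (10, 2), (10, 21), (13, 3), (13, 20), (14, 6), (14, 17), (15, 3), (15, 20), (16, 7), (16, 16), (17, 1), (17, 22), (18, 3), (18, 20), (22, 10), (22, 13)}; affine count = 29; |E(F_23)| = 30.

Discriminant check: Δ ∝ 4a³ + 27b² = 4·9³ + 27·18² = 4·729 + 27·324 ≡ 3 (mod 23). Nonzero ⇒ E is nonsingular.
For each x ∈ F_23, compute rhs = x³ + 9·x + 18 mod 23, then count y ∈ F_23 with y² ≡ rhs.
  x = 0: rhs = 18, matching y values: 8, 15 (2 points).
  x = 1: rhs = 5, matching y values: none (0 points).
  x = 2: rhs = 21, matching y values: none (0 points).
  x = 3: rhs = 3, matching y values: 7, 16 (2 points).
  x = 4: rhs = 3, matching y values: 7, 16 (2 points).
  x = 5: rhs = 4, matching y values: 2, 21 (2 points).
  x = 6: rhs = 12, matching y values: 9, 14 (2 points).
  x = 7: rhs = 10, matching y values: none (0 points).
  x = 8: rhs = 4, matching y values: 2, 21 (2 points).
  x = 9: rhs = 0, matching y values: 0 (1 points).
  x = 10: rhs = 4, matching y values: 2, 21 (2 points).
  x = 11: rhs = 22, matching y values: none (0 points).
  x = 12: rhs = 14, matching y values: none (0 points).
  x = 13: rhs = 9, matching y values: 3, 20 (2 points).
  x = 14: rhs = 13, matching y values: 6, 17 (2 points).
  x = 15: rhs = 9, matching y values: 3, 20 (2 points).
  x = 16: rhs = 3, matching y values: 7, 16 (2 points).
  x = 17: rhs = 1, matching y values: 1, 22 (2 points).
  x = 18: rhs = 9, matching y values: 3, 20 (2 points).
  x = 19: rhs = 10, matching y values: none (0 points).
  x = 20: rhs = 10, matching y values: none (0 points).
  x = 21: rhs = 15, matching y values: none (0 points).
  x = 22: rhs = 8, matching y values: 10, 13 (2 points).
Total affine count: 29.
Full point count |E(F_23)| = 29 + 1 = 30.
Hasse bound: |30 − (23+1)| = |6| = 6 ≤ 2√23 ≈ 9.5917 ✓.


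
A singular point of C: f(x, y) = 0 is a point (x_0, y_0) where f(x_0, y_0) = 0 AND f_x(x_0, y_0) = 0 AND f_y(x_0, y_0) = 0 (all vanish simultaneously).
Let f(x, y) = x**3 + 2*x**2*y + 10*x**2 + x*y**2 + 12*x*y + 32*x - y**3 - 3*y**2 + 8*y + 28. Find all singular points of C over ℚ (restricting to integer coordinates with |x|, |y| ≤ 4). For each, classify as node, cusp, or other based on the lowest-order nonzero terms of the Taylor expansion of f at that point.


Singular points: {(-2, -2)}; classification: cusp.

Compute partial derivatives:
  f_x = 3*x**2 + 4*x*y + 20*x + y**2 + 12*y + 32.
  f_y = 2*x**2 + 2*x*y + 12*x - 3*y**2 - 6*y + 8.
Scan x_0 ∈ {−4, ..., 4}. For each x_0, f_y(x_0, y) is a polynomial in y; find its integer roots y ∈ {−4, ..., 4}, then test f_x and f at those candidates.
  x = -4: f_y(-4, y) = -3*y**2 - 14*y - 8; vanishes at y ∈ {-4}. (-4, -4): f_x = 32 ≠ 0.
  x = -3: f_y(-3, y) = -3*y**2 - 12*y - 10; no integer root y with |y| ≤ 4.
  x = -2: f_y(-2, y) = -3*y**2 - 10*y - 8; vanishes at y ∈ {-2}. (-2, -2): f_x = 0, f = 0 — SINGULAR.
  x = -1: f_y(-1, y) = -3*y**2 - 8*y - 2; no integer root y with |y| ≤ 4.
  x = 0: f_y(0, y) = -3*y**2 - 6*y + 8; no integer root y with |y| ≤ 4.
  x = 1: f_y(1, y) = -3*y**2 - 4*y + 22; no integer root y with |y| ≤ 4.
  x = 2: f_y(2, y) = -3*y**2 - 2*y + 40; vanishes at y ∈ {-4}. (2, -4): f_x = 20 ≠ 0.
  x = 3: f_y(3, y) = 62 - 3*y**2; no integer root y with |y| ≤ 4.
  x = 4: f_y(4, y) = -3*y**2 + 2*y + 88; no integer root y with |y| ≤ 4.
Only singular point on the grid: (-2, -2).
Classify: substitute x = -2 + u, y = -2 + v and expand: f = u**3 + 2*u**2*v + u*v**2 - v**3 + v**2.
No constant or linear terms (consistent with a singular point). Quadratic part: v**2. Cubic part: u**3 + 2*u**2*v + u*v**2 - v**3.
The quadratic part v**2 is a perfect square, so there is a single (double) tangent line v = 0, i.e. y = -2. Restricting the cubic part to that line (v = 0) leaves u**3 ≠ 0, so f is not divisible by v and the branch is v² ≈ -u**3 to lowest order — this is a cusp.
Classification: cusp.


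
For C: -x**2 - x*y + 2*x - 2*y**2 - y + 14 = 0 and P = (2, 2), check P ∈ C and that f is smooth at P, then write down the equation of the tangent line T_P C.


Tangent line at P: -4*x - 11*y + 30 = 0.

Step 1: f(2, 2) = 0, so P lies on C.
Step 2: partial derivatives
  f_x(x, y) = -2*x - y + 2, f_y(x, y) = -x - 4*y - 1.
  f_x(P) = -4, f_y(P) = -11 (gradient nonzero, so P is smooth).
Step 3: tangent line at P: -4·(x − 2) + -11·(y − 2) = 0.
Expanding: -4*x - 11*y + 30 = 0.


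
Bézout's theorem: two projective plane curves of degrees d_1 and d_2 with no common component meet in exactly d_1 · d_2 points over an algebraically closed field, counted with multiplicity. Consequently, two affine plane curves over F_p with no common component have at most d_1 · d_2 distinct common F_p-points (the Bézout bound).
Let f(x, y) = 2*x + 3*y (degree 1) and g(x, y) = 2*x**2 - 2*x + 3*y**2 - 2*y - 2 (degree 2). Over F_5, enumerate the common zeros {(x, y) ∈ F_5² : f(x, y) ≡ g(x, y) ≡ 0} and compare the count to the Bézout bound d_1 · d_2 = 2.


Common zeros: {(2, 2)}; count = 1; Bézout bound = 2.

deg(f) = 1, deg(g) = 2, so Bézout bound = 2.
Scan x ∈ F_5. For each x, list the y ∈ F_5 with f(x, y) ≡ 0 and those with g(x, y) ≡ 0 (mod 5); the common zeros in that column are the intersection.
  x = 0: f ≡ 0 at y ∈ {0}; g ≡ 0 at y ∈ ∅; common: ∅.
  x = 1: f ≡ 0 at y ∈ {1}; g ≡ 0 at y ∈ ∅; common: ∅.
  x = 2: f ≡ 0 at y ∈ {2}; g ≡ 0 at y ∈ {2}; common: {2}.
  x = 3: f ≡ 0 at y ∈ {3}; g ≡ 0 at y ∈ {0, 4}; common: ∅.
  x = 4: f ≡ 0 at y ∈ {4}; g ≡ 0 at y ∈ {2}; common: ∅.
Collecting: common zeros = {(2, 2)}, so the count is 1.
Comparison with the Bézout bound: 1 ≤ 2 = deg(f)·deg(g), as expected for curves with no common component (the affine F_5-count falls short of the bound because intersections may lie at infinity, over extension fields, or carry multiplicity).


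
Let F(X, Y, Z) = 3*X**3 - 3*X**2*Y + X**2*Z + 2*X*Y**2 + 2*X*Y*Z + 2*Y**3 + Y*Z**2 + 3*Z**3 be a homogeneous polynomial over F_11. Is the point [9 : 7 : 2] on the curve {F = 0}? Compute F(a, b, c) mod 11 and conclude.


F(9,7,2) ≡ 1 (mod 11); P is NOT on the curve.

Evaluate F(9, 7, 2) term-by-term (mod 11).
  3*X**3 ↦ 3·729·1·1 = 2187
  -3*X**2*Y ↦ -3·81·7·1 = -1701
  X**2*Z ↦ 1·81·1·2 = 162
  2*X*Y**2 ↦ 2·9·49·1 = 882
  2*X*Y*Z ↦ 2·9·7·2 = 252
  2*Y**3 ↦ 2·1·343·1 = 686
  Y*Z**2 ↦ 1·1·7·4 = 28
  3*Z**3 ↦ 3·1·1·8 = 24
Sum: F(9, 7, 2) = (2187) + (-1701) + (162) + (882) + (252) + (686) + (28) + (24) = 2520.
Reducing mod 11: 2520 ≡ 1 (mod 11).
Since F(a, b, c) ≡ 1 ≠ 0 (mod 11), P does NOT lie on the curve.


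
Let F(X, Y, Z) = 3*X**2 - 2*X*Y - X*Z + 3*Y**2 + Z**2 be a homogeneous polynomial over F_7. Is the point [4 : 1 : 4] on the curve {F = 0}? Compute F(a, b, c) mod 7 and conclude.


F(4,1,4) ≡ 1 (mod 7); P is NOT on the curve.

Evaluate F(4, 1, 4) term-by-term (mod 7).
  3*X**2 ↦ 3·16·1·1 = 48
  -2*X*Y ↦ -2·4·1·1 = -8
  -X*Z ↦ -1·4·1·4 = -16
  3*Y**2 ↦ 3·1·1·1 = 3
  Z**2 ↦ 1·1·1·16 = 16
Sum: F(4, 1, 4) = (48) + (-8) + (-16) + (3) + (16) = 43.
Reducing mod 7: 43 ≡ 1 (mod 7).
Since F(a, b, c) ≡ 1 ≠ 0 (mod 7), P does NOT lie on the curve.


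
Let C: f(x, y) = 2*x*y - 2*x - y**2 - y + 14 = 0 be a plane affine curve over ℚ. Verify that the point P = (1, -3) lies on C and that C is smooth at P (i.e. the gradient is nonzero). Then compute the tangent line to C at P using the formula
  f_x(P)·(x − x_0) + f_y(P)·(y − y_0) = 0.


Tangent line at P: -8*x + 7*y + 29 = 0.

Step 1: f(1, -3) = 0, so P lies on C.
Step 2: partial derivatives
  f_x(x, y) = 2*y - 2, f_y(x, y) = 2*x - 2*y - 1.
  f_x(P) = -8, f_y(P) = 7 (gradient nonzero, so P is smooth).
Step 3: tangent line at P: -8·(x − 1) + 7·(y − -3) = 0.
Expanding: -8*x + 7*y + 29 = 0.


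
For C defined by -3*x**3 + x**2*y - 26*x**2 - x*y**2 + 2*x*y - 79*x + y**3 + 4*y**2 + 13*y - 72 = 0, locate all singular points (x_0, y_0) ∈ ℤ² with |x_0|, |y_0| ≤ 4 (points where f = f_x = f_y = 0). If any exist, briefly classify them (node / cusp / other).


Singular points: {(-3, -2)}; classification: node.

Compute partial derivatives:
  f_x = -9*x**2 + 2*x*y - 52*x - y**2 + 2*y - 79.
  f_y = x**2 - 2*x*y + 2*x + 3*y**2 + 8*y + 13.
Scan x_0 ∈ {−4, ..., 4}. For each x_0, f_y(x_0, y) is a polynomial in y; find its integer roots y ∈ {−4, ..., 4}, then test f_x and f at those candidates.
  x = -4: f_y(-4, y) = 3*y**2 + 16*y + 21; vanishes at y ∈ {-3}. (-4, -3): f_x = -6 ≠ 0.
  x = -3: f_y(-3, y) = 3*y**2 + 14*y + 16; vanishes at y ∈ {-2}. (-3, -2): f_x = 0, f = 0 — SINGULAR.
  x = -2: f_y(-2, y) = 3*y**2 + 12*y + 13; no integer root y with |y| ≤ 4.
  x = -1: f_y(-1, y) = 3*y**2 + 10*y + 12; no integer root y with |y| ≤ 4.
  x = 0: f_y(0, y) = 3*y**2 + 8*y + 13; no integer root y with |y| ≤ 4.
  x = 1: f_y(1, y) = 3*y**2 + 6*y + 16; no integer root y with |y| ≤ 4.
  x = 2: f_y(2, y) = 3*y**2 + 4*y + 21; no integer root y with |y| ≤ 4.
  x = 3: f_y(3, y) = 3*y**2 + 2*y + 28; no integer root y with |y| ≤ 4.
  x = 4: f_y(4, y) = 3*y**2 + 37; no integer root y with |y| ≤ 4.
Only singular point on the grid: (-3, -2).
Classify: substitute x = -3 + u, y = -2 + v and expand: f = -3*u**3 + u**2*v - u**2 - u*v**2 + v**3 + v**2.
No constant or linear terms (consistent with a singular point). Quadratic part: -u**2 + v**2. Cubic part: -3*u**3 + u**2*v - u*v**2 + v**3.
The quadratic part v**2 - u**2 = (v − u)(v + u) splits into two distinct linear factors, so there are two distinct tangent lines y − -2 = ±(x − -3) — this is a node (ordinary double point).
Classification: node.


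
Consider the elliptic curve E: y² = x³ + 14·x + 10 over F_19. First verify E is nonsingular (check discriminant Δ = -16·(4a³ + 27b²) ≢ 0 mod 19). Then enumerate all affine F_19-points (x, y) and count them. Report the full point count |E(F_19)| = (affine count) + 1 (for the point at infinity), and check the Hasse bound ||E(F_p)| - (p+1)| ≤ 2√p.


Affine points = {(1, 5), (1, 14), (4, 4), (4, 15), (6, 5), (6, 14), (8, 8), (8, 11), (12, 5), (12, 14), (14, 9), (14, 10), (15, 2), (15, 17), (16, 6), (16, 13)}; affine count = 16; |E(F_19)| = 17.

Discriminant check: Δ ∝ 4a³ + 27b² = 4·14³ + 27·10² = 4·2744 + 27·100 ≡ 15 (mod 19). Nonzero ⇒ E is nonsingular.
For each x ∈ F_19, compute rhs = x³ + 14·x + 10 mod 19, then count y ∈ F_19 with y² ≡ rhs.
  x = 0: rhs = 10, matching y values: none (0 points).
  x = 1: rhs = 6, matching y values: 5, 14 (2 points).
  x = 2: rhs = 8, matching y values: none (0 points).
  x = 3: rhs = 3, matching y values: none (0 points).
  x = 4: rhs = 16, matching y values: 4, 15 (2 points).
  x = 5: rhs = 15, matching y values: none (0 points).
  x = 6: rhs = 6, matching y values: 5, 14 (2 points).
  x = 7: rhs = 14, matching y values: none (0 points).
  x = 8: rhs = 7, matching y values: 8, 11 (2 points).
  x = 9: rhs = 10, matching y values: none (0 points).
  x = 10: rhs = 10, matching y values: none (0 points).
  x = 11: rhs = 13, matching y values: none (0 points).
  x = 12: rhs = 6, matching y values: 5, 14 (2 points).
  x = 13: rhs = 14, matching y values: none (0 points).
  x = 14: rhs = 5, matching y values: 9, 10 (2 points).
  x = 15: rhs = 4, matching y values: 2, 17 (2 points).
  x = 16: rhs = 17, matching y values: 6, 13 (2 points).
  x = 17: rhs = 12, matching y values: none (0 points).
  x = 18: rhs = 14, matching y values: none (0 points).
Total affine count: 16.
Full point count |E(F_19)| = 16 + 1 = 17.
Hasse bound: |17 − (19+1)| = |-3| = 3 ≤ 2√19 ≈ 8.7178 ✓.


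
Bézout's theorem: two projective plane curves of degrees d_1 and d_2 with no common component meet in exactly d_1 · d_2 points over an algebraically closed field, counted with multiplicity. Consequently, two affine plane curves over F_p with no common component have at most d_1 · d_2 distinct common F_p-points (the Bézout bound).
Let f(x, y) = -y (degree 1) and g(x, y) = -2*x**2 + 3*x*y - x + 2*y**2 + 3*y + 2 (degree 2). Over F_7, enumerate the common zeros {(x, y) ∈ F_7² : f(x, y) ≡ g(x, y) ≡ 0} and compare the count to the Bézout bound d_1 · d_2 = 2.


Common zeros: ∅; count = 0; Bézout bound = 2.

deg(f) = 1, deg(g) = 2, so Bézout bound = 2.
Scan x ∈ F_7. For each x, list the y ∈ F_7 with f(x, y) ≡ 0 and those with g(x, y) ≡ 0 (mod 7); the common zeros in that column are the intersection.
  x = 0: f ≡ 0 at y ∈ {0}; g ≡ 0 at y ∈ {1}; common: ∅.
  x = 1: f ≡ 0 at y ∈ {0}; g ≡ 0 at y ∈ {1, 3}; common: ∅.
  x = 2: f ≡ 0 at y ∈ {0}; g ≡ 0 at y ∈ ∅; common: ∅.
  x = 3: f ≡ 0 at y ∈ {0}; g ≡ 0 at y ∈ {3, 5}; common: ∅.
  x = 4: f ≡ 0 at y ∈ {0}; g ≡ 0 at y ∈ {5}; common: ∅.
  x = 5: f ≡ 0 at y ∈ {0}; g ≡ 0 at y ∈ ∅; common: ∅.
  x = 6: f ≡ 0 at y ∈ {0}; g ≡ 0 at y ∈ ∅; common: ∅.
Collecting: common zeros = ∅, so the count is 0.
Comparison with the Bézout bound: 0 ≤ 2 = deg(f)·deg(g), as expected for curves with no common component (the affine F_7-count falls short of the bound because intersections may lie at infinity, over extension fields, or carry multiplicity).


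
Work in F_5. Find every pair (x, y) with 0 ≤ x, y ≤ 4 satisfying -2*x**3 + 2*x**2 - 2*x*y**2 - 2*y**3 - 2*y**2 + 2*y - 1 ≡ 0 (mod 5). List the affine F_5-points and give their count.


Affine F_5-points: {(1, 1), (1, 3), (1, 4), (2, 1), (2, 2), (2, 4), (3, 1), (3, 4), (4, 3)}; count = 9.

For each of the 25 pairs (x, y) ∈ F_5², evaluate f(x, y) mod 5. Record the zeros.
  x = 0: [0↦4, 1↦2, 2↦4, 3↦3, 4↦2]  zeros at y ∈ ∅
  x = 1: [0↦4, 1↦0, 2↦1, 3↦0, 4↦0]  zeros at y ∈ {1, 3, 4}
  x = 2: [0↦1, 1↦0, 2↦0, 3↦4, 4↦0]  zeros at y ∈ {1, 2, 4}
  x = 3: [0↦3, 1↦0, 2↦4, 3↦3, 4↦0]  zeros at y ∈ {1, 4}
  x = 4: [0↦3, 1↦3, 2↦1, 3↦0, 4↦3]  zeros at y ∈ {3}
Collecting zeros: affine points = {(1, 1), (1, 3), (1, 4), (2, 1), (2, 2), (2, 4), (3, 1), (3, 4), (4, 3)}.
Total count |C(F_5)_aff| = 9.


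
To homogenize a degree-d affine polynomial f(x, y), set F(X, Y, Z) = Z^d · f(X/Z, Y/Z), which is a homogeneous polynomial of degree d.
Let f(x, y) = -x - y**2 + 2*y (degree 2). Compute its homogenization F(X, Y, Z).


F(X, Y, Z) = -X*Z - Y**2 + 2*Y*Z

deg(f) = 2.
Substitute x = X/Z, y = Y/Z into f, then multiply by Z^2.
  monomial -1·x^1·y^0 ↦ -1·X^1·Y^0·Z^1.
  monomial -1·x^0·y^2 ↦ -1·X^0·Y^2·Z^0.
  monomial 2·x^0·y^1 ↦ 2·X^0·Y^1·Z^1.
Collecting: F(X, Y, Z) = -X*Z - Y**2 + 2*Y*Z.


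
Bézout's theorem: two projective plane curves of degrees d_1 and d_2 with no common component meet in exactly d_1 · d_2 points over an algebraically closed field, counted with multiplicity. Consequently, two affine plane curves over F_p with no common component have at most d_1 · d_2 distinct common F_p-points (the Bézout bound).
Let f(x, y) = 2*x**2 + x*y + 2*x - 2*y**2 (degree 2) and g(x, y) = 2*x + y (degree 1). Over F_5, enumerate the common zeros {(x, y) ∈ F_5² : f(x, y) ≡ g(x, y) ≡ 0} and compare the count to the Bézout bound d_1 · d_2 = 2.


Common zeros: {(0, 0), (4, 2)}; count = 2; Bézout bound = 2.

deg(f) = 2, deg(g) = 1, so Bézout bound = 2.
Scan x ∈ F_5. For each x, list the y ∈ F_5 with f(x, y) ≡ 0 and those with g(x, y) ≡ 0 (mod 5); the common zeros in that column are the intersection.
  x = 0: f ≡ 0 at y ∈ {0}; g ≡ 0 at y ∈ {0}; common: {0}.
  x = 1: f ≡ 0 at y ∈ ∅; g ≡ 0 at y ∈ {3}; common: ∅.
  x = 2: f ≡ 0 at y ∈ {3}; g ≡ 0 at y ∈ {1}; common: ∅.
  x = 3: f ≡ 0 at y ∈ {1, 3}; g ≡ 0 at y ∈ {4}; common: ∅.
  x = 4: f ≡ 0 at y ∈ {0, 2}; g ≡ 0 at y ∈ {2}; common: {2}.
Collecting: common zeros = {(0, 0), (4, 2)}, so the count is 2.
Comparison with the Bézout bound: 2 ≤ 2 = deg(f)·deg(g), as expected for curves with no common component (the bound is attained).


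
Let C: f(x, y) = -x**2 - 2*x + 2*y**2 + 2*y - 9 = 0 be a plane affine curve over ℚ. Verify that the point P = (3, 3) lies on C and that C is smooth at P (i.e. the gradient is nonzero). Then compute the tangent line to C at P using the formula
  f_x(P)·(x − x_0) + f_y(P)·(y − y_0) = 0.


Tangent line at P: -8*x + 14*y - 18 = 0.

Step 1: f(3, 3) = 0, so P lies on C.
Step 2: partial derivatives
  f_x(x, y) = -2*x - 2, f_y(x, y) = 4*y + 2.
  f_x(P) = -8, f_y(P) = 14 (gradient nonzero, so P is smooth).
Step 3: tangent line at P: -8·(x − 3) + 14·(y − 3) = 0.
Expanding: -8*x + 14*y - 18 = 0.


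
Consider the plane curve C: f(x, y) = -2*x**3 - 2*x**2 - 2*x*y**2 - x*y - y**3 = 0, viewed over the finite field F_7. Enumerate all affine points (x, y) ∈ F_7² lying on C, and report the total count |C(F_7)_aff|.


Affine F_7-points: {(0, 0), (2, 5), (5, 5), (6, 0), (6, 4), (6, 5)}; count = 6.

For each of the 49 pairs (x, y) ∈ F_7², evaluate f(x, y) mod 7. Record the zeros.
  x = 0: [0↦0, 1↦6, 2↦6, 3↦1, 4↦6, 5↦1, 6↦1]  zeros at y ∈ {0}
  x = 1: [0↦3, 1↦6, 2↦6, 3↦4, 4↦1, 5↦5, 6↦3]  zeros at y ∈ ∅
  x = 2: [0↦4, 1↦4, 2↦4, 3↦5, 4↦1, 5↦0, 6↦3]  zeros at y ∈ {5}
  x = 3: [0↦5, 1↦2, 2↦2, 3↦6, 4↦1, 5↦2, 6↦3]  zeros at y ∈ ∅
  x = 4: [0↦1, 1↦2, 2↦2, 3↦2, 4↦3, 5↦6, 6↦5]  zeros at y ∈ ∅
  x = 5: [0↦1, 1↦6, 2↦6, 3↦2, 4↦2, 5↦0, 6↦4]  zeros at y ∈ {5}
  x = 6: [0↦0, 1↦2, 2↦2, 3↦1, 4↦0, 5↦0, 6↦2]  zeros at y ∈ {0, 4, 5}
Collecting zeros: affine points = {(0, 0), (2, 5), (5, 5), (6, 0), (6, 4), (6, 5)}.
Total count |C(F_7)_aff| = 6.


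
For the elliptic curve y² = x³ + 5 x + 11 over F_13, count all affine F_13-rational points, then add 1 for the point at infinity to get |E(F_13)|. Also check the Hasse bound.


Affine points = {(1, 2), (1, 11), (2, 4), (2, 9), (3, 1), (3, 12), (4, 2), (4, 11), (6, 6), (6, 7), (7, 5), (7, 8), (8, 2), (8, 11)}; affine count = 14; |E(F_13)| = 15.

Discriminant check: Δ ∝ 4a³ + 27b² = 4·5³ + 27·11² = 4·125 + 27·121 ≡ 10 (mod 13). Nonzero ⇒ E is nonsingular.
For each x ∈ F_13, compute rhs = x³ + 5·x + 11 mod 13, then count y ∈ F_13 with y² ≡ rhs.
  x = 0: rhs = 11, matching y values: none (0 points).
  x = 1: rhs = 4, matching y values: 2, 11 (2 points).
  x = 2: rhs = 3, matching y values: 4, 9 (2 points).
  x = 3: rhs = 1, matching y values: 1, 12 (2 points).
  x = 4: rhs = 4, matching y values: 2, 11 (2 points).
  x = 5: rhs = 5, matching y values: none (0 points).
  x = 6: rhs = 10, matching y values: 6, 7 (2 points).
  x = 7: rhs = 12, matching y values: 5, 8 (2 points).
  x = 8: rhs = 4, matching y values: 2, 11 (2 points).
  x = 9: rhs = 5, matching y values: none (0 points).
  x = 10: rhs = 8, matching y values: none (0 points).
  x = 11: rhs = 6, matching y values: none (0 points).
  x = 12: rhs = 5, matching y values: none (0 points).
Total affine count: 14.
Full point count |E(F_13)| = 14 + 1 = 15.
Hasse bound: |15 − (13+1)| = |1| = 1 ≤ 2√13 ≈ 7.2111 ✓.


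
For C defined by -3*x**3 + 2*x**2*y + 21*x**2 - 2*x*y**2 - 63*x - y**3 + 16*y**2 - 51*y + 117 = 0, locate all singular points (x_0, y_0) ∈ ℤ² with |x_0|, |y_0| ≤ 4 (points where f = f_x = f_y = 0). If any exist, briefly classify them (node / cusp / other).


Singular points: {(3, 3)}; classification: cusp.

Compute partial derivatives:
  f_x = -9*x**2 + 4*x*y + 42*x - 2*y**2 - 63.
  f_y = 2*x**2 - 4*x*y - 3*y**2 + 32*y - 51.
Scan x_0 ∈ {−4, ..., 4}. For each x_0, f_y(x_0, y) is a polynomial in y; find its integer roots y ∈ {−4, ..., 4}, then test f_x and f at those candidates.
  x = -4: f_y(-4, y) = -3*y**2 + 48*y - 19; no integer root y with |y| ≤ 4.
  x = -3: f_y(-3, y) = -3*y**2 + 44*y - 33; no integer root y with |y| ≤ 4.
  x = -2: f_y(-2, y) = -3*y**2 + 40*y - 43; no integer root y with |y| ≤ 4.
  x = -1: f_y(-1, y) = -3*y**2 + 36*y - 49; no integer root y with |y| ≤ 4.
  x = 0: f_y(0, y) = -3*y**2 + 32*y - 51; no integer root y with |y| ≤ 4.
  x = 1: f_y(1, y) = -3*y**2 + 28*y - 49; no integer root y with |y| ≤ 4.
  x = 2: f_y(2, y) = -3*y**2 + 24*y - 43; no integer root y with |y| ≤ 4.
  x = 3: f_y(3, y) = -3*y**2 + 20*y - 33; vanishes at y ∈ {3}. (3, 3): f_x = 0, f = 0 — SINGULAR.
  x = 4: f_y(4, y) = -3*y**2 + 16*y - 19; no integer root y with |y| ≤ 4.
Only singular point on the grid: (3, 3).
Classify: substitute x = 3 + u, y = 3 + v and expand: f = -3*u**3 + 2*u**2*v - 2*u*v**2 - v**3 + v**2.
No constant or linear terms (consistent with a singular point). Quadratic part: v**2. Cubic part: -3*u**3 + 2*u**2*v - 2*u*v**2 - v**3.
The quadratic part v**2 is a perfect square, so there is a single (double) tangent line v = 0, i.e. y = 3. Restricting the cubic part to that line (v = 0) leaves -3*u**3 ≠ 0, so f is not divisible by v and the branch is v² ≈ 3*u**3 to lowest order — this is a cusp.
Classification: cusp.
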